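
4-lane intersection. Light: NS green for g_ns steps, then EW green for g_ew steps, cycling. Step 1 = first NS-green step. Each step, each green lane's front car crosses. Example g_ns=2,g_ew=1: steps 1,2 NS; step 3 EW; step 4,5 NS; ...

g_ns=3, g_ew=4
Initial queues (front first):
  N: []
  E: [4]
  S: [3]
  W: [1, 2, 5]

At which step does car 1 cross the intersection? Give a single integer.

Step 1 [NS]: N:empty,E:wait,S:car3-GO,W:wait | queues: N=0 E=1 S=0 W=3
Step 2 [NS]: N:empty,E:wait,S:empty,W:wait | queues: N=0 E=1 S=0 W=3
Step 3 [NS]: N:empty,E:wait,S:empty,W:wait | queues: N=0 E=1 S=0 W=3
Step 4 [EW]: N:wait,E:car4-GO,S:wait,W:car1-GO | queues: N=0 E=0 S=0 W=2
Step 5 [EW]: N:wait,E:empty,S:wait,W:car2-GO | queues: N=0 E=0 S=0 W=1
Step 6 [EW]: N:wait,E:empty,S:wait,W:car5-GO | queues: N=0 E=0 S=0 W=0
Car 1 crosses at step 4

4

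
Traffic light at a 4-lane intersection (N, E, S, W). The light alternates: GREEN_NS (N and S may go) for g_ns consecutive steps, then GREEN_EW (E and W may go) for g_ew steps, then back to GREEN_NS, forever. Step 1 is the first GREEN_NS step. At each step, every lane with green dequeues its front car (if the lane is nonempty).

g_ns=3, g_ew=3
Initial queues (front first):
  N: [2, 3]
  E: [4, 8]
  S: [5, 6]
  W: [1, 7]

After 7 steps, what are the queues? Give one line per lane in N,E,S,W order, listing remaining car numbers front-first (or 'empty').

Step 1 [NS]: N:car2-GO,E:wait,S:car5-GO,W:wait | queues: N=1 E=2 S=1 W=2
Step 2 [NS]: N:car3-GO,E:wait,S:car6-GO,W:wait | queues: N=0 E=2 S=0 W=2
Step 3 [NS]: N:empty,E:wait,S:empty,W:wait | queues: N=0 E=2 S=0 W=2
Step 4 [EW]: N:wait,E:car4-GO,S:wait,W:car1-GO | queues: N=0 E=1 S=0 W=1
Step 5 [EW]: N:wait,E:car8-GO,S:wait,W:car7-GO | queues: N=0 E=0 S=0 W=0

N: empty
E: empty
S: empty
W: empty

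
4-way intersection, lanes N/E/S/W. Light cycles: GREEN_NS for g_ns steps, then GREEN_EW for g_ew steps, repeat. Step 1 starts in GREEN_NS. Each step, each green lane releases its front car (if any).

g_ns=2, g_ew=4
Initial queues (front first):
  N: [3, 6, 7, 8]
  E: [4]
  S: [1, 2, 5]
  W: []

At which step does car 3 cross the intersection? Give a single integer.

Step 1 [NS]: N:car3-GO,E:wait,S:car1-GO,W:wait | queues: N=3 E=1 S=2 W=0
Step 2 [NS]: N:car6-GO,E:wait,S:car2-GO,W:wait | queues: N=2 E=1 S=1 W=0
Step 3 [EW]: N:wait,E:car4-GO,S:wait,W:empty | queues: N=2 E=0 S=1 W=0
Step 4 [EW]: N:wait,E:empty,S:wait,W:empty | queues: N=2 E=0 S=1 W=0
Step 5 [EW]: N:wait,E:empty,S:wait,W:empty | queues: N=2 E=0 S=1 W=0
Step 6 [EW]: N:wait,E:empty,S:wait,W:empty | queues: N=2 E=0 S=1 W=0
Step 7 [NS]: N:car7-GO,E:wait,S:car5-GO,W:wait | queues: N=1 E=0 S=0 W=0
Step 8 [NS]: N:car8-GO,E:wait,S:empty,W:wait | queues: N=0 E=0 S=0 W=0
Car 3 crosses at step 1

1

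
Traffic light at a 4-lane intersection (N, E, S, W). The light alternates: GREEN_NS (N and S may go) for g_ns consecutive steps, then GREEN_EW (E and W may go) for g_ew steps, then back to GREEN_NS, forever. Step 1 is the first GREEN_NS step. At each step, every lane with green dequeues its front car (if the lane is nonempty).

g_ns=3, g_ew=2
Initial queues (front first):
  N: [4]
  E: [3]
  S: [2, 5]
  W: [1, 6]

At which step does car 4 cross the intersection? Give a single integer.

Step 1 [NS]: N:car4-GO,E:wait,S:car2-GO,W:wait | queues: N=0 E=1 S=1 W=2
Step 2 [NS]: N:empty,E:wait,S:car5-GO,W:wait | queues: N=0 E=1 S=0 W=2
Step 3 [NS]: N:empty,E:wait,S:empty,W:wait | queues: N=0 E=1 S=0 W=2
Step 4 [EW]: N:wait,E:car3-GO,S:wait,W:car1-GO | queues: N=0 E=0 S=0 W=1
Step 5 [EW]: N:wait,E:empty,S:wait,W:car6-GO | queues: N=0 E=0 S=0 W=0
Car 4 crosses at step 1

1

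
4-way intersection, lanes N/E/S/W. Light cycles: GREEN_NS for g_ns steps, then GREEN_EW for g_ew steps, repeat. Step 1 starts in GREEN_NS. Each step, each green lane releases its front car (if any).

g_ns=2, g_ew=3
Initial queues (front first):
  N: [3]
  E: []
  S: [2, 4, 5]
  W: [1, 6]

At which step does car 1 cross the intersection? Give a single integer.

Step 1 [NS]: N:car3-GO,E:wait,S:car2-GO,W:wait | queues: N=0 E=0 S=2 W=2
Step 2 [NS]: N:empty,E:wait,S:car4-GO,W:wait | queues: N=0 E=0 S=1 W=2
Step 3 [EW]: N:wait,E:empty,S:wait,W:car1-GO | queues: N=0 E=0 S=1 W=1
Step 4 [EW]: N:wait,E:empty,S:wait,W:car6-GO | queues: N=0 E=0 S=1 W=0
Step 5 [EW]: N:wait,E:empty,S:wait,W:empty | queues: N=0 E=0 S=1 W=0
Step 6 [NS]: N:empty,E:wait,S:car5-GO,W:wait | queues: N=0 E=0 S=0 W=0
Car 1 crosses at step 3

3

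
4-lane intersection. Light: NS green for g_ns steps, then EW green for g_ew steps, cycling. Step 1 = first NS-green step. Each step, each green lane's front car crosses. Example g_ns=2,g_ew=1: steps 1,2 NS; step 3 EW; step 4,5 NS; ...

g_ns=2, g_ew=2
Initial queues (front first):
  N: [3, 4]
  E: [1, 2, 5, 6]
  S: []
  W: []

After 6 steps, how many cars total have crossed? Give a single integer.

Step 1 [NS]: N:car3-GO,E:wait,S:empty,W:wait | queues: N=1 E=4 S=0 W=0
Step 2 [NS]: N:car4-GO,E:wait,S:empty,W:wait | queues: N=0 E=4 S=0 W=0
Step 3 [EW]: N:wait,E:car1-GO,S:wait,W:empty | queues: N=0 E=3 S=0 W=0
Step 4 [EW]: N:wait,E:car2-GO,S:wait,W:empty | queues: N=0 E=2 S=0 W=0
Step 5 [NS]: N:empty,E:wait,S:empty,W:wait | queues: N=0 E=2 S=0 W=0
Step 6 [NS]: N:empty,E:wait,S:empty,W:wait | queues: N=0 E=2 S=0 W=0
Cars crossed by step 6: 4

Answer: 4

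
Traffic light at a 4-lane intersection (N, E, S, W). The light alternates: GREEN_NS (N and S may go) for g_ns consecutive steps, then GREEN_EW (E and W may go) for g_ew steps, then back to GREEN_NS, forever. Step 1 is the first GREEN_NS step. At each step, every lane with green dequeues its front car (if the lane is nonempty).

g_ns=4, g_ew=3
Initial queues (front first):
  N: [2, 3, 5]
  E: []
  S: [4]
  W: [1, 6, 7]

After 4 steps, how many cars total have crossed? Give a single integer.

Step 1 [NS]: N:car2-GO,E:wait,S:car4-GO,W:wait | queues: N=2 E=0 S=0 W=3
Step 2 [NS]: N:car3-GO,E:wait,S:empty,W:wait | queues: N=1 E=0 S=0 W=3
Step 3 [NS]: N:car5-GO,E:wait,S:empty,W:wait | queues: N=0 E=0 S=0 W=3
Step 4 [NS]: N:empty,E:wait,S:empty,W:wait | queues: N=0 E=0 S=0 W=3
Cars crossed by step 4: 4

Answer: 4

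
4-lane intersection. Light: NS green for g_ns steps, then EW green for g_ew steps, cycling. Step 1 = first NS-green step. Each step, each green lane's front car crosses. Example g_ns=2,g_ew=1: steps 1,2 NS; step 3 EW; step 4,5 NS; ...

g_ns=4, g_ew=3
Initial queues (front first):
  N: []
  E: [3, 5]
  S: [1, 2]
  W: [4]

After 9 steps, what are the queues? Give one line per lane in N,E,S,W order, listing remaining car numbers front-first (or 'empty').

Step 1 [NS]: N:empty,E:wait,S:car1-GO,W:wait | queues: N=0 E=2 S=1 W=1
Step 2 [NS]: N:empty,E:wait,S:car2-GO,W:wait | queues: N=0 E=2 S=0 W=1
Step 3 [NS]: N:empty,E:wait,S:empty,W:wait | queues: N=0 E=2 S=0 W=1
Step 4 [NS]: N:empty,E:wait,S:empty,W:wait | queues: N=0 E=2 S=0 W=1
Step 5 [EW]: N:wait,E:car3-GO,S:wait,W:car4-GO | queues: N=0 E=1 S=0 W=0
Step 6 [EW]: N:wait,E:car5-GO,S:wait,W:empty | queues: N=0 E=0 S=0 W=0

N: empty
E: empty
S: empty
W: empty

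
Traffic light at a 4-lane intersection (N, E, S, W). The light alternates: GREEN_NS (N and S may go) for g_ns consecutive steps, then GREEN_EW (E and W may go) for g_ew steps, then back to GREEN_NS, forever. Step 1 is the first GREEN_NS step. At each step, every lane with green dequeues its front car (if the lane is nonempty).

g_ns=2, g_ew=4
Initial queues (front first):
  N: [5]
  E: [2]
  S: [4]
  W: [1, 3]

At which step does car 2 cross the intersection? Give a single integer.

Step 1 [NS]: N:car5-GO,E:wait,S:car4-GO,W:wait | queues: N=0 E=1 S=0 W=2
Step 2 [NS]: N:empty,E:wait,S:empty,W:wait | queues: N=0 E=1 S=0 W=2
Step 3 [EW]: N:wait,E:car2-GO,S:wait,W:car1-GO | queues: N=0 E=0 S=0 W=1
Step 4 [EW]: N:wait,E:empty,S:wait,W:car3-GO | queues: N=0 E=0 S=0 W=0
Car 2 crosses at step 3

3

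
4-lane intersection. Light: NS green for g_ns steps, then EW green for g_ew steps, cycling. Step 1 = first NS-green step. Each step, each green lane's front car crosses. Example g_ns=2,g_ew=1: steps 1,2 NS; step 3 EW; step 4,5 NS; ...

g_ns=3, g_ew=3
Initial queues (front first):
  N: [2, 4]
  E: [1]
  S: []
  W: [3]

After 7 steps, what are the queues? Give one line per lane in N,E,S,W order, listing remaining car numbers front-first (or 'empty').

Step 1 [NS]: N:car2-GO,E:wait,S:empty,W:wait | queues: N=1 E=1 S=0 W=1
Step 2 [NS]: N:car4-GO,E:wait,S:empty,W:wait | queues: N=0 E=1 S=0 W=1
Step 3 [NS]: N:empty,E:wait,S:empty,W:wait | queues: N=0 E=1 S=0 W=1
Step 4 [EW]: N:wait,E:car1-GO,S:wait,W:car3-GO | queues: N=0 E=0 S=0 W=0

N: empty
E: empty
S: empty
W: empty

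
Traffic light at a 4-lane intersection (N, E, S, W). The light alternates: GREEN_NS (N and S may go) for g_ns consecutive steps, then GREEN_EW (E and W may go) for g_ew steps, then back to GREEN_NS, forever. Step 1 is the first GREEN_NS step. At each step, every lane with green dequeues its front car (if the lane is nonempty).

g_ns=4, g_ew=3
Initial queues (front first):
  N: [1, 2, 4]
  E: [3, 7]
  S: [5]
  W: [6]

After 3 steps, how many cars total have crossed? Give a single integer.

Answer: 4

Derivation:
Step 1 [NS]: N:car1-GO,E:wait,S:car5-GO,W:wait | queues: N=2 E=2 S=0 W=1
Step 2 [NS]: N:car2-GO,E:wait,S:empty,W:wait | queues: N=1 E=2 S=0 W=1
Step 3 [NS]: N:car4-GO,E:wait,S:empty,W:wait | queues: N=0 E=2 S=0 W=1
Cars crossed by step 3: 4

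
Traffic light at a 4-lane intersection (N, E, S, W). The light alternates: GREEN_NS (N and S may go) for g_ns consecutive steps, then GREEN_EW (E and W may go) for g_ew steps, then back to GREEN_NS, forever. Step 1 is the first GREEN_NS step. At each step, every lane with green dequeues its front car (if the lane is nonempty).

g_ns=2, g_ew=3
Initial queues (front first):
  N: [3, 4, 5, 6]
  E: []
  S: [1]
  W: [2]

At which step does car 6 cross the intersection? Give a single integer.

Step 1 [NS]: N:car3-GO,E:wait,S:car1-GO,W:wait | queues: N=3 E=0 S=0 W=1
Step 2 [NS]: N:car4-GO,E:wait,S:empty,W:wait | queues: N=2 E=0 S=0 W=1
Step 3 [EW]: N:wait,E:empty,S:wait,W:car2-GO | queues: N=2 E=0 S=0 W=0
Step 4 [EW]: N:wait,E:empty,S:wait,W:empty | queues: N=2 E=0 S=0 W=0
Step 5 [EW]: N:wait,E:empty,S:wait,W:empty | queues: N=2 E=0 S=0 W=0
Step 6 [NS]: N:car5-GO,E:wait,S:empty,W:wait | queues: N=1 E=0 S=0 W=0
Step 7 [NS]: N:car6-GO,E:wait,S:empty,W:wait | queues: N=0 E=0 S=0 W=0
Car 6 crosses at step 7

7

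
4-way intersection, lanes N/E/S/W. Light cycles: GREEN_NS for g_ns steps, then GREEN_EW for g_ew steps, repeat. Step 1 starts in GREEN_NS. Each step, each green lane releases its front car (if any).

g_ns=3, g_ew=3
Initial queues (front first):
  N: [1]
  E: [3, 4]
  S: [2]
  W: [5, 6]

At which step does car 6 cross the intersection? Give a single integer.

Step 1 [NS]: N:car1-GO,E:wait,S:car2-GO,W:wait | queues: N=0 E=2 S=0 W=2
Step 2 [NS]: N:empty,E:wait,S:empty,W:wait | queues: N=0 E=2 S=0 W=2
Step 3 [NS]: N:empty,E:wait,S:empty,W:wait | queues: N=0 E=2 S=0 W=2
Step 4 [EW]: N:wait,E:car3-GO,S:wait,W:car5-GO | queues: N=0 E=1 S=0 W=1
Step 5 [EW]: N:wait,E:car4-GO,S:wait,W:car6-GO | queues: N=0 E=0 S=0 W=0
Car 6 crosses at step 5

5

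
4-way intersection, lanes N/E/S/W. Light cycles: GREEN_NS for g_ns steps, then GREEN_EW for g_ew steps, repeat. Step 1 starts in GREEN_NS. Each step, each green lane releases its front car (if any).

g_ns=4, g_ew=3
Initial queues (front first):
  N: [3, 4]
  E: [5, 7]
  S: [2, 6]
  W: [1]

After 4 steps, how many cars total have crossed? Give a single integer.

Step 1 [NS]: N:car3-GO,E:wait,S:car2-GO,W:wait | queues: N=1 E=2 S=1 W=1
Step 2 [NS]: N:car4-GO,E:wait,S:car6-GO,W:wait | queues: N=0 E=2 S=0 W=1
Step 3 [NS]: N:empty,E:wait,S:empty,W:wait | queues: N=0 E=2 S=0 W=1
Step 4 [NS]: N:empty,E:wait,S:empty,W:wait | queues: N=0 E=2 S=0 W=1
Cars crossed by step 4: 4

Answer: 4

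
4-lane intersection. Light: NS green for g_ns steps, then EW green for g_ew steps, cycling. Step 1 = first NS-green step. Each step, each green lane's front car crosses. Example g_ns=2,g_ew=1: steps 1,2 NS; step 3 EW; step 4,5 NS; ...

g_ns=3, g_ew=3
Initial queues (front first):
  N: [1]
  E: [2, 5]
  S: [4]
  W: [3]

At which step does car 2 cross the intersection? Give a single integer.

Step 1 [NS]: N:car1-GO,E:wait,S:car4-GO,W:wait | queues: N=0 E=2 S=0 W=1
Step 2 [NS]: N:empty,E:wait,S:empty,W:wait | queues: N=0 E=2 S=0 W=1
Step 3 [NS]: N:empty,E:wait,S:empty,W:wait | queues: N=0 E=2 S=0 W=1
Step 4 [EW]: N:wait,E:car2-GO,S:wait,W:car3-GO | queues: N=0 E=1 S=0 W=0
Step 5 [EW]: N:wait,E:car5-GO,S:wait,W:empty | queues: N=0 E=0 S=0 W=0
Car 2 crosses at step 4

4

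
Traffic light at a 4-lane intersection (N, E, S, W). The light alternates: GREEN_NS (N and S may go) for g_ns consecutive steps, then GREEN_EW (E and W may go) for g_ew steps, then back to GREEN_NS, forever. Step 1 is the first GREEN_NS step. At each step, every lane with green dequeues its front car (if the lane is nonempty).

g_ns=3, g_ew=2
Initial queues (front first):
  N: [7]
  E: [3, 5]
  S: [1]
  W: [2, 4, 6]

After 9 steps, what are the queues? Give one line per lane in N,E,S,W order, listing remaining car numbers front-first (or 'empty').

Step 1 [NS]: N:car7-GO,E:wait,S:car1-GO,W:wait | queues: N=0 E=2 S=0 W=3
Step 2 [NS]: N:empty,E:wait,S:empty,W:wait | queues: N=0 E=2 S=0 W=3
Step 3 [NS]: N:empty,E:wait,S:empty,W:wait | queues: N=0 E=2 S=0 W=3
Step 4 [EW]: N:wait,E:car3-GO,S:wait,W:car2-GO | queues: N=0 E=1 S=0 W=2
Step 5 [EW]: N:wait,E:car5-GO,S:wait,W:car4-GO | queues: N=0 E=0 S=0 W=1
Step 6 [NS]: N:empty,E:wait,S:empty,W:wait | queues: N=0 E=0 S=0 W=1
Step 7 [NS]: N:empty,E:wait,S:empty,W:wait | queues: N=0 E=0 S=0 W=1
Step 8 [NS]: N:empty,E:wait,S:empty,W:wait | queues: N=0 E=0 S=0 W=1
Step 9 [EW]: N:wait,E:empty,S:wait,W:car6-GO | queues: N=0 E=0 S=0 W=0

N: empty
E: empty
S: empty
W: empty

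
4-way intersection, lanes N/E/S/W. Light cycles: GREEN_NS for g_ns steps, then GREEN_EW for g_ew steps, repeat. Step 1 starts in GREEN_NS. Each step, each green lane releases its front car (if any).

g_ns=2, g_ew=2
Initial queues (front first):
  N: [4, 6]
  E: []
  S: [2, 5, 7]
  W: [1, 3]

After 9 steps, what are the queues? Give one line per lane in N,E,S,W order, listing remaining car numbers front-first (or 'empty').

Step 1 [NS]: N:car4-GO,E:wait,S:car2-GO,W:wait | queues: N=1 E=0 S=2 W=2
Step 2 [NS]: N:car6-GO,E:wait,S:car5-GO,W:wait | queues: N=0 E=0 S=1 W=2
Step 3 [EW]: N:wait,E:empty,S:wait,W:car1-GO | queues: N=0 E=0 S=1 W=1
Step 4 [EW]: N:wait,E:empty,S:wait,W:car3-GO | queues: N=0 E=0 S=1 W=0
Step 5 [NS]: N:empty,E:wait,S:car7-GO,W:wait | queues: N=0 E=0 S=0 W=0

N: empty
E: empty
S: empty
W: empty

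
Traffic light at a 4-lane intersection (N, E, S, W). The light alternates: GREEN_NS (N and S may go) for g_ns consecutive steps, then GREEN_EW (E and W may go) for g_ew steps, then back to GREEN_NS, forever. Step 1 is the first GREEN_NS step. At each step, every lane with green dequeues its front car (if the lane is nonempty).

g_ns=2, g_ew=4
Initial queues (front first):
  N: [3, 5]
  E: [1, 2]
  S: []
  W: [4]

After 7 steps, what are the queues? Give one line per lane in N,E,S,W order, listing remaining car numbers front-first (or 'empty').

Step 1 [NS]: N:car3-GO,E:wait,S:empty,W:wait | queues: N=1 E=2 S=0 W=1
Step 2 [NS]: N:car5-GO,E:wait,S:empty,W:wait | queues: N=0 E=2 S=0 W=1
Step 3 [EW]: N:wait,E:car1-GO,S:wait,W:car4-GO | queues: N=0 E=1 S=0 W=0
Step 4 [EW]: N:wait,E:car2-GO,S:wait,W:empty | queues: N=0 E=0 S=0 W=0

N: empty
E: empty
S: empty
W: empty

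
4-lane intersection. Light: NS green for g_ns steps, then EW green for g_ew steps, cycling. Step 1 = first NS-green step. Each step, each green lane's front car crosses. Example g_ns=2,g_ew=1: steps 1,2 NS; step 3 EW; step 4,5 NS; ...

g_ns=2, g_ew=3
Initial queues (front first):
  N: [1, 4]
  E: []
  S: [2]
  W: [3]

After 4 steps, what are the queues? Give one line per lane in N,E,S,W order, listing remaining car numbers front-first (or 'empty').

Step 1 [NS]: N:car1-GO,E:wait,S:car2-GO,W:wait | queues: N=1 E=0 S=0 W=1
Step 2 [NS]: N:car4-GO,E:wait,S:empty,W:wait | queues: N=0 E=0 S=0 W=1
Step 3 [EW]: N:wait,E:empty,S:wait,W:car3-GO | queues: N=0 E=0 S=0 W=0

N: empty
E: empty
S: empty
W: empty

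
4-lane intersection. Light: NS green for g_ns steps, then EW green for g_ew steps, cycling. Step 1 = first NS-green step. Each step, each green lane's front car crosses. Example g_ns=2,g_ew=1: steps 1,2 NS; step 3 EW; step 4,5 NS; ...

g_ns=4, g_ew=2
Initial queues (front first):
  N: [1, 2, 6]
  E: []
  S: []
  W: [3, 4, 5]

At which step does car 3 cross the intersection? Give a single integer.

Step 1 [NS]: N:car1-GO,E:wait,S:empty,W:wait | queues: N=2 E=0 S=0 W=3
Step 2 [NS]: N:car2-GO,E:wait,S:empty,W:wait | queues: N=1 E=0 S=0 W=3
Step 3 [NS]: N:car6-GO,E:wait,S:empty,W:wait | queues: N=0 E=0 S=0 W=3
Step 4 [NS]: N:empty,E:wait,S:empty,W:wait | queues: N=0 E=0 S=0 W=3
Step 5 [EW]: N:wait,E:empty,S:wait,W:car3-GO | queues: N=0 E=0 S=0 W=2
Step 6 [EW]: N:wait,E:empty,S:wait,W:car4-GO | queues: N=0 E=0 S=0 W=1
Step 7 [NS]: N:empty,E:wait,S:empty,W:wait | queues: N=0 E=0 S=0 W=1
Step 8 [NS]: N:empty,E:wait,S:empty,W:wait | queues: N=0 E=0 S=0 W=1
Step 9 [NS]: N:empty,E:wait,S:empty,W:wait | queues: N=0 E=0 S=0 W=1
Step 10 [NS]: N:empty,E:wait,S:empty,W:wait | queues: N=0 E=0 S=0 W=1
Step 11 [EW]: N:wait,E:empty,S:wait,W:car5-GO | queues: N=0 E=0 S=0 W=0
Car 3 crosses at step 5

5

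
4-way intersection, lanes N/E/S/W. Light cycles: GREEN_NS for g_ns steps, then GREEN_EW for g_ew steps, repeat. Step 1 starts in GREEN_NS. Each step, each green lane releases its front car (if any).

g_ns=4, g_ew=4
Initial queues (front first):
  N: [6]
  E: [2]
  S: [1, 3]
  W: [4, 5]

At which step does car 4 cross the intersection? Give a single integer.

Step 1 [NS]: N:car6-GO,E:wait,S:car1-GO,W:wait | queues: N=0 E=1 S=1 W=2
Step 2 [NS]: N:empty,E:wait,S:car3-GO,W:wait | queues: N=0 E=1 S=0 W=2
Step 3 [NS]: N:empty,E:wait,S:empty,W:wait | queues: N=0 E=1 S=0 W=2
Step 4 [NS]: N:empty,E:wait,S:empty,W:wait | queues: N=0 E=1 S=0 W=2
Step 5 [EW]: N:wait,E:car2-GO,S:wait,W:car4-GO | queues: N=0 E=0 S=0 W=1
Step 6 [EW]: N:wait,E:empty,S:wait,W:car5-GO | queues: N=0 E=0 S=0 W=0
Car 4 crosses at step 5

5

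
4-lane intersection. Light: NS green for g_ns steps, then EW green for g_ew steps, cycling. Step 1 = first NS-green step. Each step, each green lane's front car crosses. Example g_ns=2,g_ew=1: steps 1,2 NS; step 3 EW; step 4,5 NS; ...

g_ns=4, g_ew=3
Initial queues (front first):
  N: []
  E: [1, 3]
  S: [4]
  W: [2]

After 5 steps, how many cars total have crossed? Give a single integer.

Answer: 3

Derivation:
Step 1 [NS]: N:empty,E:wait,S:car4-GO,W:wait | queues: N=0 E=2 S=0 W=1
Step 2 [NS]: N:empty,E:wait,S:empty,W:wait | queues: N=0 E=2 S=0 W=1
Step 3 [NS]: N:empty,E:wait,S:empty,W:wait | queues: N=0 E=2 S=0 W=1
Step 4 [NS]: N:empty,E:wait,S:empty,W:wait | queues: N=0 E=2 S=0 W=1
Step 5 [EW]: N:wait,E:car1-GO,S:wait,W:car2-GO | queues: N=0 E=1 S=0 W=0
Cars crossed by step 5: 3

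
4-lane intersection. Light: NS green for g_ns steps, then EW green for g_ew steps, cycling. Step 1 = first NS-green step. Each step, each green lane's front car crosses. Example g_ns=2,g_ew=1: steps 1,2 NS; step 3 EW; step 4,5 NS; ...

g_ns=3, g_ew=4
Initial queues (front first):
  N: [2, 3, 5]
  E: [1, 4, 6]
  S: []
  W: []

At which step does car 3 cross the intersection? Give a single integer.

Step 1 [NS]: N:car2-GO,E:wait,S:empty,W:wait | queues: N=2 E=3 S=0 W=0
Step 2 [NS]: N:car3-GO,E:wait,S:empty,W:wait | queues: N=1 E=3 S=0 W=0
Step 3 [NS]: N:car5-GO,E:wait,S:empty,W:wait | queues: N=0 E=3 S=0 W=0
Step 4 [EW]: N:wait,E:car1-GO,S:wait,W:empty | queues: N=0 E=2 S=0 W=0
Step 5 [EW]: N:wait,E:car4-GO,S:wait,W:empty | queues: N=0 E=1 S=0 W=0
Step 6 [EW]: N:wait,E:car6-GO,S:wait,W:empty | queues: N=0 E=0 S=0 W=0
Car 3 crosses at step 2

2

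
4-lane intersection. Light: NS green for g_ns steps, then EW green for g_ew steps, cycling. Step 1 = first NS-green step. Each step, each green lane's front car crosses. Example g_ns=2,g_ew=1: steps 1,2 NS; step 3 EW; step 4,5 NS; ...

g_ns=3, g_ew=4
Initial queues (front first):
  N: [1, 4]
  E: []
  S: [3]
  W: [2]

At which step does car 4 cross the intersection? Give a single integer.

Step 1 [NS]: N:car1-GO,E:wait,S:car3-GO,W:wait | queues: N=1 E=0 S=0 W=1
Step 2 [NS]: N:car4-GO,E:wait,S:empty,W:wait | queues: N=0 E=0 S=0 W=1
Step 3 [NS]: N:empty,E:wait,S:empty,W:wait | queues: N=0 E=0 S=0 W=1
Step 4 [EW]: N:wait,E:empty,S:wait,W:car2-GO | queues: N=0 E=0 S=0 W=0
Car 4 crosses at step 2

2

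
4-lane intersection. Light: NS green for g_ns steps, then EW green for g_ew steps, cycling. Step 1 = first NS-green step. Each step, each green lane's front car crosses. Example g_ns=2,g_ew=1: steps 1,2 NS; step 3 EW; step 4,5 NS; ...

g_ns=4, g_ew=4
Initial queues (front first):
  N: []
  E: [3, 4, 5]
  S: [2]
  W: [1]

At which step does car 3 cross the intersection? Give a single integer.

Step 1 [NS]: N:empty,E:wait,S:car2-GO,W:wait | queues: N=0 E=3 S=0 W=1
Step 2 [NS]: N:empty,E:wait,S:empty,W:wait | queues: N=0 E=3 S=0 W=1
Step 3 [NS]: N:empty,E:wait,S:empty,W:wait | queues: N=0 E=3 S=0 W=1
Step 4 [NS]: N:empty,E:wait,S:empty,W:wait | queues: N=0 E=3 S=0 W=1
Step 5 [EW]: N:wait,E:car3-GO,S:wait,W:car1-GO | queues: N=0 E=2 S=0 W=0
Step 6 [EW]: N:wait,E:car4-GO,S:wait,W:empty | queues: N=0 E=1 S=0 W=0
Step 7 [EW]: N:wait,E:car5-GO,S:wait,W:empty | queues: N=0 E=0 S=0 W=0
Car 3 crosses at step 5

5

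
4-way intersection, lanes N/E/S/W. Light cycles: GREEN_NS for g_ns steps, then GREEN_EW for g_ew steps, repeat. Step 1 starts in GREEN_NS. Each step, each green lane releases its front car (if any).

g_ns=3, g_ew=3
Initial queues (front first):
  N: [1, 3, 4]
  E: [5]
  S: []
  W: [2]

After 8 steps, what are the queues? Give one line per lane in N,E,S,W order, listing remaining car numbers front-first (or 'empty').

Step 1 [NS]: N:car1-GO,E:wait,S:empty,W:wait | queues: N=2 E=1 S=0 W=1
Step 2 [NS]: N:car3-GO,E:wait,S:empty,W:wait | queues: N=1 E=1 S=0 W=1
Step 3 [NS]: N:car4-GO,E:wait,S:empty,W:wait | queues: N=0 E=1 S=0 W=1
Step 4 [EW]: N:wait,E:car5-GO,S:wait,W:car2-GO | queues: N=0 E=0 S=0 W=0

N: empty
E: empty
S: empty
W: empty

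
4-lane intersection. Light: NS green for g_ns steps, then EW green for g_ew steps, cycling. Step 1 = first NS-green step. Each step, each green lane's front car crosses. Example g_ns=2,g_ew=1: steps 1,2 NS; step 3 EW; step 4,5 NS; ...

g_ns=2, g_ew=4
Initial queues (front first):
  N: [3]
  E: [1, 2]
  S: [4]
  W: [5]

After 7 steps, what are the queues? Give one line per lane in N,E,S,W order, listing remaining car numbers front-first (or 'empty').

Step 1 [NS]: N:car3-GO,E:wait,S:car4-GO,W:wait | queues: N=0 E=2 S=0 W=1
Step 2 [NS]: N:empty,E:wait,S:empty,W:wait | queues: N=0 E=2 S=0 W=1
Step 3 [EW]: N:wait,E:car1-GO,S:wait,W:car5-GO | queues: N=0 E=1 S=0 W=0
Step 4 [EW]: N:wait,E:car2-GO,S:wait,W:empty | queues: N=0 E=0 S=0 W=0

N: empty
E: empty
S: empty
W: empty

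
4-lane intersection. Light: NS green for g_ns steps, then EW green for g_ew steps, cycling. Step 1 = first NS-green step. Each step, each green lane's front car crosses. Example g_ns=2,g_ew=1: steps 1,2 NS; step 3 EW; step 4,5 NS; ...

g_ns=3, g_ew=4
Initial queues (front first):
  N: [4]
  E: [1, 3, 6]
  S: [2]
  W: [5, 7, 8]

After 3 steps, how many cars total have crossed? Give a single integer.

Answer: 2

Derivation:
Step 1 [NS]: N:car4-GO,E:wait,S:car2-GO,W:wait | queues: N=0 E=3 S=0 W=3
Step 2 [NS]: N:empty,E:wait,S:empty,W:wait | queues: N=0 E=3 S=0 W=3
Step 3 [NS]: N:empty,E:wait,S:empty,W:wait | queues: N=0 E=3 S=0 W=3
Cars crossed by step 3: 2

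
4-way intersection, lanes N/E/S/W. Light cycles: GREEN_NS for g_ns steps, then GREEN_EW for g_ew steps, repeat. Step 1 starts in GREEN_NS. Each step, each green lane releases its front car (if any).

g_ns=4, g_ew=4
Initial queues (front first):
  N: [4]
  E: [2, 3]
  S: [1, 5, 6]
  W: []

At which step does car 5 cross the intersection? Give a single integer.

Step 1 [NS]: N:car4-GO,E:wait,S:car1-GO,W:wait | queues: N=0 E=2 S=2 W=0
Step 2 [NS]: N:empty,E:wait,S:car5-GO,W:wait | queues: N=0 E=2 S=1 W=0
Step 3 [NS]: N:empty,E:wait,S:car6-GO,W:wait | queues: N=0 E=2 S=0 W=0
Step 4 [NS]: N:empty,E:wait,S:empty,W:wait | queues: N=0 E=2 S=0 W=0
Step 5 [EW]: N:wait,E:car2-GO,S:wait,W:empty | queues: N=0 E=1 S=0 W=0
Step 6 [EW]: N:wait,E:car3-GO,S:wait,W:empty | queues: N=0 E=0 S=0 W=0
Car 5 crosses at step 2

2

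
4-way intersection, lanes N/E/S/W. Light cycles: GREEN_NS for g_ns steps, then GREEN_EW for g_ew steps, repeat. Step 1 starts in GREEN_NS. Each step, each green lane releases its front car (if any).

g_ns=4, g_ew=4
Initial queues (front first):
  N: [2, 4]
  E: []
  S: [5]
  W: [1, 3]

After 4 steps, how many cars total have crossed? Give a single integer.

Answer: 3

Derivation:
Step 1 [NS]: N:car2-GO,E:wait,S:car5-GO,W:wait | queues: N=1 E=0 S=0 W=2
Step 2 [NS]: N:car4-GO,E:wait,S:empty,W:wait | queues: N=0 E=0 S=0 W=2
Step 3 [NS]: N:empty,E:wait,S:empty,W:wait | queues: N=0 E=0 S=0 W=2
Step 4 [NS]: N:empty,E:wait,S:empty,W:wait | queues: N=0 E=0 S=0 W=2
Cars crossed by step 4: 3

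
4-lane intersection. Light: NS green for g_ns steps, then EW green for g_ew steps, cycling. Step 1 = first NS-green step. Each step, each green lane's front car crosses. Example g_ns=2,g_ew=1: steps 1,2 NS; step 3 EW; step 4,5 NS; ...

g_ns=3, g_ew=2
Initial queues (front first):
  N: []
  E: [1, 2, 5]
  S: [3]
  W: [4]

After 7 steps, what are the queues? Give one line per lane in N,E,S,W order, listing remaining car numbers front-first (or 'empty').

Step 1 [NS]: N:empty,E:wait,S:car3-GO,W:wait | queues: N=0 E=3 S=0 W=1
Step 2 [NS]: N:empty,E:wait,S:empty,W:wait | queues: N=0 E=3 S=0 W=1
Step 3 [NS]: N:empty,E:wait,S:empty,W:wait | queues: N=0 E=3 S=0 W=1
Step 4 [EW]: N:wait,E:car1-GO,S:wait,W:car4-GO | queues: N=0 E=2 S=0 W=0
Step 5 [EW]: N:wait,E:car2-GO,S:wait,W:empty | queues: N=0 E=1 S=0 W=0
Step 6 [NS]: N:empty,E:wait,S:empty,W:wait | queues: N=0 E=1 S=0 W=0
Step 7 [NS]: N:empty,E:wait,S:empty,W:wait | queues: N=0 E=1 S=0 W=0

N: empty
E: 5
S: empty
W: empty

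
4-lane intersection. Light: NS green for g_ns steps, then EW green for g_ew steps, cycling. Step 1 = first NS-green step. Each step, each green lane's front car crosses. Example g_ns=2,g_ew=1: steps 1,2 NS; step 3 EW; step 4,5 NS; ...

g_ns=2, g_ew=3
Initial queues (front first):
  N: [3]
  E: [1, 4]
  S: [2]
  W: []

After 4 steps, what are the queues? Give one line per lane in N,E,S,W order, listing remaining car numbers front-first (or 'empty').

Step 1 [NS]: N:car3-GO,E:wait,S:car2-GO,W:wait | queues: N=0 E=2 S=0 W=0
Step 2 [NS]: N:empty,E:wait,S:empty,W:wait | queues: N=0 E=2 S=0 W=0
Step 3 [EW]: N:wait,E:car1-GO,S:wait,W:empty | queues: N=0 E=1 S=0 W=0
Step 4 [EW]: N:wait,E:car4-GO,S:wait,W:empty | queues: N=0 E=0 S=0 W=0

N: empty
E: empty
S: empty
W: empty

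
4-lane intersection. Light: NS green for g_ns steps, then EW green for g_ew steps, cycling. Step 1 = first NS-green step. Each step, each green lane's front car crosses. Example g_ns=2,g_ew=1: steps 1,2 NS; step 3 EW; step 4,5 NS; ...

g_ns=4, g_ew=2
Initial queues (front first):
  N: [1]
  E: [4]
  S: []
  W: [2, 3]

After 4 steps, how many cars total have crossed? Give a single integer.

Answer: 1

Derivation:
Step 1 [NS]: N:car1-GO,E:wait,S:empty,W:wait | queues: N=0 E=1 S=0 W=2
Step 2 [NS]: N:empty,E:wait,S:empty,W:wait | queues: N=0 E=1 S=0 W=2
Step 3 [NS]: N:empty,E:wait,S:empty,W:wait | queues: N=0 E=1 S=0 W=2
Step 4 [NS]: N:empty,E:wait,S:empty,W:wait | queues: N=0 E=1 S=0 W=2
Cars crossed by step 4: 1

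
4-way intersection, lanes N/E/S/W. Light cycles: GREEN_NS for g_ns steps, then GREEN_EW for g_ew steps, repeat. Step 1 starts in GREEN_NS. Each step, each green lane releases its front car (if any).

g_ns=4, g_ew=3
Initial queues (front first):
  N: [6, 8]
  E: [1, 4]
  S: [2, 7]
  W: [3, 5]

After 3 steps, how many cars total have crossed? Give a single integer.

Answer: 4

Derivation:
Step 1 [NS]: N:car6-GO,E:wait,S:car2-GO,W:wait | queues: N=1 E=2 S=1 W=2
Step 2 [NS]: N:car8-GO,E:wait,S:car7-GO,W:wait | queues: N=0 E=2 S=0 W=2
Step 3 [NS]: N:empty,E:wait,S:empty,W:wait | queues: N=0 E=2 S=0 W=2
Cars crossed by step 3: 4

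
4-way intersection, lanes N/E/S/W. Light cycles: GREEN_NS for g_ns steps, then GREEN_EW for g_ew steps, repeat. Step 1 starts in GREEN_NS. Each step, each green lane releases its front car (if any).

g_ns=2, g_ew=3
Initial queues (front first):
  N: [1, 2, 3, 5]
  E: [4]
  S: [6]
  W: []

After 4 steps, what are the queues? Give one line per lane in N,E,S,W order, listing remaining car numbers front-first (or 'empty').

Step 1 [NS]: N:car1-GO,E:wait,S:car6-GO,W:wait | queues: N=3 E=1 S=0 W=0
Step 2 [NS]: N:car2-GO,E:wait,S:empty,W:wait | queues: N=2 E=1 S=0 W=0
Step 3 [EW]: N:wait,E:car4-GO,S:wait,W:empty | queues: N=2 E=0 S=0 W=0
Step 4 [EW]: N:wait,E:empty,S:wait,W:empty | queues: N=2 E=0 S=0 W=0

N: 3 5
E: empty
S: empty
W: empty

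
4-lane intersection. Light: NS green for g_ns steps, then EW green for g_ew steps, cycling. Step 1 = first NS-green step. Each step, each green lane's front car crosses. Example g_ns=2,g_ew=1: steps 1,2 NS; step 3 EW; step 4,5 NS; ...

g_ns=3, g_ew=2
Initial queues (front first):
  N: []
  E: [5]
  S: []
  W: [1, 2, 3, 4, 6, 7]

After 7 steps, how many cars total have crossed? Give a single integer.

Answer: 3

Derivation:
Step 1 [NS]: N:empty,E:wait,S:empty,W:wait | queues: N=0 E=1 S=0 W=6
Step 2 [NS]: N:empty,E:wait,S:empty,W:wait | queues: N=0 E=1 S=0 W=6
Step 3 [NS]: N:empty,E:wait,S:empty,W:wait | queues: N=0 E=1 S=0 W=6
Step 4 [EW]: N:wait,E:car5-GO,S:wait,W:car1-GO | queues: N=0 E=0 S=0 W=5
Step 5 [EW]: N:wait,E:empty,S:wait,W:car2-GO | queues: N=0 E=0 S=0 W=4
Step 6 [NS]: N:empty,E:wait,S:empty,W:wait | queues: N=0 E=0 S=0 W=4
Step 7 [NS]: N:empty,E:wait,S:empty,W:wait | queues: N=0 E=0 S=0 W=4
Cars crossed by step 7: 3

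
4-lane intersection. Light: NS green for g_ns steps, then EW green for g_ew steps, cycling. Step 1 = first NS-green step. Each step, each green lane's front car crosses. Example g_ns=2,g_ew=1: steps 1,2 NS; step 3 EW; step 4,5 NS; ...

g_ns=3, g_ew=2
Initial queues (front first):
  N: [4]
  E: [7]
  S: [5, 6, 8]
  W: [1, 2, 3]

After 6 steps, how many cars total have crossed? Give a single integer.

Answer: 7

Derivation:
Step 1 [NS]: N:car4-GO,E:wait,S:car5-GO,W:wait | queues: N=0 E=1 S=2 W=3
Step 2 [NS]: N:empty,E:wait,S:car6-GO,W:wait | queues: N=0 E=1 S=1 W=3
Step 3 [NS]: N:empty,E:wait,S:car8-GO,W:wait | queues: N=0 E=1 S=0 W=3
Step 4 [EW]: N:wait,E:car7-GO,S:wait,W:car1-GO | queues: N=0 E=0 S=0 W=2
Step 5 [EW]: N:wait,E:empty,S:wait,W:car2-GO | queues: N=0 E=0 S=0 W=1
Step 6 [NS]: N:empty,E:wait,S:empty,W:wait | queues: N=0 E=0 S=0 W=1
Cars crossed by step 6: 7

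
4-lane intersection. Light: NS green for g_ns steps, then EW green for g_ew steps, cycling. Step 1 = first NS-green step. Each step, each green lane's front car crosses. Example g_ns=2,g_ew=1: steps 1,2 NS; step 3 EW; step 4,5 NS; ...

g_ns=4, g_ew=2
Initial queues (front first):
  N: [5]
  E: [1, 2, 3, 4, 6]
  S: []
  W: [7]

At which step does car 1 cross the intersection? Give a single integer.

Step 1 [NS]: N:car5-GO,E:wait,S:empty,W:wait | queues: N=0 E=5 S=0 W=1
Step 2 [NS]: N:empty,E:wait,S:empty,W:wait | queues: N=0 E=5 S=0 W=1
Step 3 [NS]: N:empty,E:wait,S:empty,W:wait | queues: N=0 E=5 S=0 W=1
Step 4 [NS]: N:empty,E:wait,S:empty,W:wait | queues: N=0 E=5 S=0 W=1
Step 5 [EW]: N:wait,E:car1-GO,S:wait,W:car7-GO | queues: N=0 E=4 S=0 W=0
Step 6 [EW]: N:wait,E:car2-GO,S:wait,W:empty | queues: N=0 E=3 S=0 W=0
Step 7 [NS]: N:empty,E:wait,S:empty,W:wait | queues: N=0 E=3 S=0 W=0
Step 8 [NS]: N:empty,E:wait,S:empty,W:wait | queues: N=0 E=3 S=0 W=0
Step 9 [NS]: N:empty,E:wait,S:empty,W:wait | queues: N=0 E=3 S=0 W=0
Step 10 [NS]: N:empty,E:wait,S:empty,W:wait | queues: N=0 E=3 S=0 W=0
Step 11 [EW]: N:wait,E:car3-GO,S:wait,W:empty | queues: N=0 E=2 S=0 W=0
Step 12 [EW]: N:wait,E:car4-GO,S:wait,W:empty | queues: N=0 E=1 S=0 W=0
Step 13 [NS]: N:empty,E:wait,S:empty,W:wait | queues: N=0 E=1 S=0 W=0
Step 14 [NS]: N:empty,E:wait,S:empty,W:wait | queues: N=0 E=1 S=0 W=0
Step 15 [NS]: N:empty,E:wait,S:empty,W:wait | queues: N=0 E=1 S=0 W=0
Step 16 [NS]: N:empty,E:wait,S:empty,W:wait | queues: N=0 E=1 S=0 W=0
Step 17 [EW]: N:wait,E:car6-GO,S:wait,W:empty | queues: N=0 E=0 S=0 W=0
Car 1 crosses at step 5

5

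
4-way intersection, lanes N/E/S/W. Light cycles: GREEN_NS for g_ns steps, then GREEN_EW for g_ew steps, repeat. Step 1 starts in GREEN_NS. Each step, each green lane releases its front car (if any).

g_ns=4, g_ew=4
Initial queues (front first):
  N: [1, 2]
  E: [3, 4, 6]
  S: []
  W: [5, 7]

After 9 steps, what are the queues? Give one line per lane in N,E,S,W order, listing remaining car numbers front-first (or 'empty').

Step 1 [NS]: N:car1-GO,E:wait,S:empty,W:wait | queues: N=1 E=3 S=0 W=2
Step 2 [NS]: N:car2-GO,E:wait,S:empty,W:wait | queues: N=0 E=3 S=0 W=2
Step 3 [NS]: N:empty,E:wait,S:empty,W:wait | queues: N=0 E=3 S=0 W=2
Step 4 [NS]: N:empty,E:wait,S:empty,W:wait | queues: N=0 E=3 S=0 W=2
Step 5 [EW]: N:wait,E:car3-GO,S:wait,W:car5-GO | queues: N=0 E=2 S=0 W=1
Step 6 [EW]: N:wait,E:car4-GO,S:wait,W:car7-GO | queues: N=0 E=1 S=0 W=0
Step 7 [EW]: N:wait,E:car6-GO,S:wait,W:empty | queues: N=0 E=0 S=0 W=0

N: empty
E: empty
S: empty
W: empty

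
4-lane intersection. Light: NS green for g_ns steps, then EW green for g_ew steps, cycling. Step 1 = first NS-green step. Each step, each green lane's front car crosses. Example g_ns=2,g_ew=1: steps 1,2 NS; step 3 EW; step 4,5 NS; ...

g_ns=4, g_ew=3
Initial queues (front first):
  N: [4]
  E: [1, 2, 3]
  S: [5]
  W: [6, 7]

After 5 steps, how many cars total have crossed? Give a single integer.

Step 1 [NS]: N:car4-GO,E:wait,S:car5-GO,W:wait | queues: N=0 E=3 S=0 W=2
Step 2 [NS]: N:empty,E:wait,S:empty,W:wait | queues: N=0 E=3 S=0 W=2
Step 3 [NS]: N:empty,E:wait,S:empty,W:wait | queues: N=0 E=3 S=0 W=2
Step 4 [NS]: N:empty,E:wait,S:empty,W:wait | queues: N=0 E=3 S=0 W=2
Step 5 [EW]: N:wait,E:car1-GO,S:wait,W:car6-GO | queues: N=0 E=2 S=0 W=1
Cars crossed by step 5: 4

Answer: 4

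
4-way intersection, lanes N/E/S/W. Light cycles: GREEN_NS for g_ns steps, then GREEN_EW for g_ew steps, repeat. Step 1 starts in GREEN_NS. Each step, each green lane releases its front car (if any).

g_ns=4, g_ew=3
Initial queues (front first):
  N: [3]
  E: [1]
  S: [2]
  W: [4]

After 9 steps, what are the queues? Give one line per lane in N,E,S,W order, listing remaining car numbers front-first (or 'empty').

Step 1 [NS]: N:car3-GO,E:wait,S:car2-GO,W:wait | queues: N=0 E=1 S=0 W=1
Step 2 [NS]: N:empty,E:wait,S:empty,W:wait | queues: N=0 E=1 S=0 W=1
Step 3 [NS]: N:empty,E:wait,S:empty,W:wait | queues: N=0 E=1 S=0 W=1
Step 4 [NS]: N:empty,E:wait,S:empty,W:wait | queues: N=0 E=1 S=0 W=1
Step 5 [EW]: N:wait,E:car1-GO,S:wait,W:car4-GO | queues: N=0 E=0 S=0 W=0

N: empty
E: empty
S: empty
W: empty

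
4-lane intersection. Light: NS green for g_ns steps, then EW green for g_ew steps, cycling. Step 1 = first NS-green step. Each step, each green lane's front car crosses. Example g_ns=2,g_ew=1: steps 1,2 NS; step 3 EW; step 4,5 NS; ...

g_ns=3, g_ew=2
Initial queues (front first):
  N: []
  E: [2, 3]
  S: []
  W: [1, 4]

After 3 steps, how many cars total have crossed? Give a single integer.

Answer: 0

Derivation:
Step 1 [NS]: N:empty,E:wait,S:empty,W:wait | queues: N=0 E=2 S=0 W=2
Step 2 [NS]: N:empty,E:wait,S:empty,W:wait | queues: N=0 E=2 S=0 W=2
Step 3 [NS]: N:empty,E:wait,S:empty,W:wait | queues: N=0 E=2 S=0 W=2
Cars crossed by step 3: 0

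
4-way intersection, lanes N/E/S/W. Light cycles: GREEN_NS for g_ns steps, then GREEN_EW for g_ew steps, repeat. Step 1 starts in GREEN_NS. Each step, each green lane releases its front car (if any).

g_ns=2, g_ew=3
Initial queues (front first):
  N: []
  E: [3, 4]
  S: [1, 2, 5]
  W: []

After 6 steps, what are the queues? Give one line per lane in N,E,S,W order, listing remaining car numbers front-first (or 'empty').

Step 1 [NS]: N:empty,E:wait,S:car1-GO,W:wait | queues: N=0 E=2 S=2 W=0
Step 2 [NS]: N:empty,E:wait,S:car2-GO,W:wait | queues: N=0 E=2 S=1 W=0
Step 3 [EW]: N:wait,E:car3-GO,S:wait,W:empty | queues: N=0 E=1 S=1 W=0
Step 4 [EW]: N:wait,E:car4-GO,S:wait,W:empty | queues: N=0 E=0 S=1 W=0
Step 5 [EW]: N:wait,E:empty,S:wait,W:empty | queues: N=0 E=0 S=1 W=0
Step 6 [NS]: N:empty,E:wait,S:car5-GO,W:wait | queues: N=0 E=0 S=0 W=0

N: empty
E: empty
S: empty
W: empty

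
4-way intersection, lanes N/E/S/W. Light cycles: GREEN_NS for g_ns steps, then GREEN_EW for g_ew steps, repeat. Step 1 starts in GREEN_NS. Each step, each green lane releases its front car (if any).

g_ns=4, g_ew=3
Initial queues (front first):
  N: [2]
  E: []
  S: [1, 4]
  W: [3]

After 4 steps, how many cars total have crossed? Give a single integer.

Step 1 [NS]: N:car2-GO,E:wait,S:car1-GO,W:wait | queues: N=0 E=0 S=1 W=1
Step 2 [NS]: N:empty,E:wait,S:car4-GO,W:wait | queues: N=0 E=0 S=0 W=1
Step 3 [NS]: N:empty,E:wait,S:empty,W:wait | queues: N=0 E=0 S=0 W=1
Step 4 [NS]: N:empty,E:wait,S:empty,W:wait | queues: N=0 E=0 S=0 W=1
Cars crossed by step 4: 3

Answer: 3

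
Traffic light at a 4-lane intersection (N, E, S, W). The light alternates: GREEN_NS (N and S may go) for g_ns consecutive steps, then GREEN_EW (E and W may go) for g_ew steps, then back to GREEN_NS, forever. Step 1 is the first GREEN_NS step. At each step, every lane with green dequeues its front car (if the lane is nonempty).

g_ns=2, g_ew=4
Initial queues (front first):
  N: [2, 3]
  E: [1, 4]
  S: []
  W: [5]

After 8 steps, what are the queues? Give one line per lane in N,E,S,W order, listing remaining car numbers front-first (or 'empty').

Step 1 [NS]: N:car2-GO,E:wait,S:empty,W:wait | queues: N=1 E=2 S=0 W=1
Step 2 [NS]: N:car3-GO,E:wait,S:empty,W:wait | queues: N=0 E=2 S=0 W=1
Step 3 [EW]: N:wait,E:car1-GO,S:wait,W:car5-GO | queues: N=0 E=1 S=0 W=0
Step 4 [EW]: N:wait,E:car4-GO,S:wait,W:empty | queues: N=0 E=0 S=0 W=0

N: empty
E: empty
S: empty
W: empty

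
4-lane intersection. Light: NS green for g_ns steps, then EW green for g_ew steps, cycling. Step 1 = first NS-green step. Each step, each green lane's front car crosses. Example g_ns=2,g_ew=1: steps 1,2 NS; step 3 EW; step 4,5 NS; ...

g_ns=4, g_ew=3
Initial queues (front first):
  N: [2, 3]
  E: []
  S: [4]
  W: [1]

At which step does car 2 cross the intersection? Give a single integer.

Step 1 [NS]: N:car2-GO,E:wait,S:car4-GO,W:wait | queues: N=1 E=0 S=0 W=1
Step 2 [NS]: N:car3-GO,E:wait,S:empty,W:wait | queues: N=0 E=0 S=0 W=1
Step 3 [NS]: N:empty,E:wait,S:empty,W:wait | queues: N=0 E=0 S=0 W=1
Step 4 [NS]: N:empty,E:wait,S:empty,W:wait | queues: N=0 E=0 S=0 W=1
Step 5 [EW]: N:wait,E:empty,S:wait,W:car1-GO | queues: N=0 E=0 S=0 W=0
Car 2 crosses at step 1

1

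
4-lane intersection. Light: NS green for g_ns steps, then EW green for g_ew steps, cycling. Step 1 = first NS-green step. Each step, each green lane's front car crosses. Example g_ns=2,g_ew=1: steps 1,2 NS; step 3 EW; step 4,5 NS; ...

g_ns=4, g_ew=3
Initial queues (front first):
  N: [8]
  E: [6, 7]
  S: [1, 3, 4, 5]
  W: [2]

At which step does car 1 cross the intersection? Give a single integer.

Step 1 [NS]: N:car8-GO,E:wait,S:car1-GO,W:wait | queues: N=0 E=2 S=3 W=1
Step 2 [NS]: N:empty,E:wait,S:car3-GO,W:wait | queues: N=0 E=2 S=2 W=1
Step 3 [NS]: N:empty,E:wait,S:car4-GO,W:wait | queues: N=0 E=2 S=1 W=1
Step 4 [NS]: N:empty,E:wait,S:car5-GO,W:wait | queues: N=0 E=2 S=0 W=1
Step 5 [EW]: N:wait,E:car6-GO,S:wait,W:car2-GO | queues: N=0 E=1 S=0 W=0
Step 6 [EW]: N:wait,E:car7-GO,S:wait,W:empty | queues: N=0 E=0 S=0 W=0
Car 1 crosses at step 1

1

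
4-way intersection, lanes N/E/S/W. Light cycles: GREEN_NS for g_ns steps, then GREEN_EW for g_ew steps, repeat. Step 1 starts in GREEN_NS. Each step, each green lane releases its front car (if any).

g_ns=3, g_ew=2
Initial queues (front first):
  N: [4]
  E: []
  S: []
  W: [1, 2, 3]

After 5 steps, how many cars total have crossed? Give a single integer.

Step 1 [NS]: N:car4-GO,E:wait,S:empty,W:wait | queues: N=0 E=0 S=0 W=3
Step 2 [NS]: N:empty,E:wait,S:empty,W:wait | queues: N=0 E=0 S=0 W=3
Step 3 [NS]: N:empty,E:wait,S:empty,W:wait | queues: N=0 E=0 S=0 W=3
Step 4 [EW]: N:wait,E:empty,S:wait,W:car1-GO | queues: N=0 E=0 S=0 W=2
Step 5 [EW]: N:wait,E:empty,S:wait,W:car2-GO | queues: N=0 E=0 S=0 W=1
Cars crossed by step 5: 3

Answer: 3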